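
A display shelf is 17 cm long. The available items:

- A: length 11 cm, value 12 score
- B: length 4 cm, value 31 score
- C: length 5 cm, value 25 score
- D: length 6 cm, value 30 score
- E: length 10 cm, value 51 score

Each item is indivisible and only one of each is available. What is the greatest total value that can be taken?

Check high-value combinations within 17 cm:
- B+C+D: length 4+5+6=15, value 31+25+30=86
- B+E: length 4+10=14, value 31+51=82
- D+E: length 6+10=16, value 30+51=81
- C+E: length 5+10=15, value 25+51=76
Best: 86 score.

86 score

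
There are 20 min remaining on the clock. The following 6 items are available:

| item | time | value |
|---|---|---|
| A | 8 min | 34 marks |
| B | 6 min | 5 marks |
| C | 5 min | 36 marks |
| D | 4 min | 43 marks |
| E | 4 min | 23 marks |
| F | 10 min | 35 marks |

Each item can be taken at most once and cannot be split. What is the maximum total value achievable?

Check high-value combinations within 20 min:
- C+D+F: time 5+4+10=19, value 36+43+35=114
- A+C+D: time 8+5+4=17, value 34+36+43=113
- B+C+D+E: time 6+5+4+4=19, value 5+36+43+23=107
- C+D+E: time 5+4+4=13, value 36+43+23=102
Best: 114 marks.

114 marks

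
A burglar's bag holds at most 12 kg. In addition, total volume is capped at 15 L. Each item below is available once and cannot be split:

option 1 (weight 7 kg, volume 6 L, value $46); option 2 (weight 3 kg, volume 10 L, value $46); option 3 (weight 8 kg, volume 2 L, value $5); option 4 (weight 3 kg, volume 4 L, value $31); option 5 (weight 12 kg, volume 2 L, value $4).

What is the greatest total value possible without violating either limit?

Feasible sets respecting both limits:
- option 1+option 4: weight 10, volume 10, value 77
- option 2+option 4: weight 6, volume 14, value 77
- option 2+option 3: weight 11, volume 12, value 51
- option 1: weight 7, volume 6, value 46
Best: $77.

$77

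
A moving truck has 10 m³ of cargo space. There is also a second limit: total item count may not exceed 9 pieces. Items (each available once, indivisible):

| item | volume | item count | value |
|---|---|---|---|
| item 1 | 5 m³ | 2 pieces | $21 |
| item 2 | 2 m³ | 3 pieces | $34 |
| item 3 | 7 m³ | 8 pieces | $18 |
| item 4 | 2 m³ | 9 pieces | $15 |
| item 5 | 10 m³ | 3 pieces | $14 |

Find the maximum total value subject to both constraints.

$55

Feasible sets respecting both limits:
- item 1+item 2: volume 7, item count 5, value 55
- item 2: volume 2, item count 3, value 34
- item 1: volume 5, item count 2, value 21
- item 3: volume 7, item count 8, value 18
Best: $55.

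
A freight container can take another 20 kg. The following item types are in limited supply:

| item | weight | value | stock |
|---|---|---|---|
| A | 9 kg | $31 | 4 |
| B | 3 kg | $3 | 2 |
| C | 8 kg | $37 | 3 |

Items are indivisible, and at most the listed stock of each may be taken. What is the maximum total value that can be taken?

$77

Top feasible selections:
- 1×B + 2×C: weight 19, value 77
- 2×C: weight 16, value 74
- 1×A + 1×B + 1×C: weight 20, value 71
Best: $77.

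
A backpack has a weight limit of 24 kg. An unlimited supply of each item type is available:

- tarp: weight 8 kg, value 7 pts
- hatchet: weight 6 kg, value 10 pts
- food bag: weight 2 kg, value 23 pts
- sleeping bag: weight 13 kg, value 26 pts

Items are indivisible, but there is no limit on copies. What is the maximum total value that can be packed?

Best value-per-unit is food bag at 23/2, and filling with it alone uses weight 12×2=24. No mix of the others beats 12×23 = 276.

276 pts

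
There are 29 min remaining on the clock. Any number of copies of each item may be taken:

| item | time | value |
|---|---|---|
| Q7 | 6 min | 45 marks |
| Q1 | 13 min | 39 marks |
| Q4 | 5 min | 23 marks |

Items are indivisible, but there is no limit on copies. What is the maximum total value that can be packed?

Best value-per-unit is Q7 at 45/6; filling with it alone gives 4×45 = 180.
Optimal mix: 4×Q7 + 1×Q4 → time 29, value 203.

203 marks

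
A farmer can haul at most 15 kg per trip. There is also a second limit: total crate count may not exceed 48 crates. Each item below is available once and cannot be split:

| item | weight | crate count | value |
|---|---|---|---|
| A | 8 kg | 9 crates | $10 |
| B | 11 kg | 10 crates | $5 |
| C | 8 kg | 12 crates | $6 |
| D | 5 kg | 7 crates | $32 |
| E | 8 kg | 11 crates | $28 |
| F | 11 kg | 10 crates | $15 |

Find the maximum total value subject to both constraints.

Feasible sets respecting both limits:
- D+E: weight 13, crate count 18, value 60
- A+D: weight 13, crate count 16, value 42
- C+D: weight 13, crate count 19, value 38
- D: weight 5, crate count 7, value 32
Best: $60.

$60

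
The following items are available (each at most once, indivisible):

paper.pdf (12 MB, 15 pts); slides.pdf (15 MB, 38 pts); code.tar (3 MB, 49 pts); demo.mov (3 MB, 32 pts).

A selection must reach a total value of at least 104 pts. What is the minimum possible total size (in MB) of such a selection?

Subsets with value ≥ 104, sorted by total size:
- slides.pdf+code.tar+demo.mov: size 21, value 119
- paper.pdf+slides.pdf+code.tar+demo.mov: size 33, value 134
Minimum size: 21 MB.

21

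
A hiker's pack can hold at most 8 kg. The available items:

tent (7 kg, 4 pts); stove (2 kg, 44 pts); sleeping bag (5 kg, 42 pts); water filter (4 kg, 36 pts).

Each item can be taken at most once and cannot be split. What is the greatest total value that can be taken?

86 pts

Check high-value combinations within 8 kg:
- stove+sleeping bag: weight 2+5=7, value 44+42=86
- stove+water filter: weight 2+4=6, value 44+36=80
- stove: weight 2, value 44
- sleeping bag: weight 5, value 42
- water filter: weight 4, value 36
Best: 86 pts.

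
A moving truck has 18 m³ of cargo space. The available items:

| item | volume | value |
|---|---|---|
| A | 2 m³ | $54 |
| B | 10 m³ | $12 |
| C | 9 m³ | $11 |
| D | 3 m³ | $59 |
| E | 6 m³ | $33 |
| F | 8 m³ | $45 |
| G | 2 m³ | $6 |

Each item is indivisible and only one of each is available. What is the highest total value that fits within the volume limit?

Check high-value combinations within 18 m³:
- A+D+F+G: volume 2+3+8+2=15, value 54+59+45+6=164
- A+D+F: volume 2+3+8=13, value 54+59+45=158
- A+D+E+G: volume 2+3+6+2=13, value 54+59+33+6=152
- A+D+E: volume 2+3+6=11, value 54+59+33=146
Best: $164.

$164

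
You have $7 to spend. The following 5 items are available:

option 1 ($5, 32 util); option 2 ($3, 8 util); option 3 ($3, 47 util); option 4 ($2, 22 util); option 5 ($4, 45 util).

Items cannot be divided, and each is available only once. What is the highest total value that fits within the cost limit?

92 util

Check high-value combinations within $7:
- option 3+option 5: cost 3+4=7, value 47+45=92
- option 3+option 4: cost 3+2=5, value 47+22=69
- option 4+option 5: cost 2+4=6, value 22+45=67
Best: 92 util.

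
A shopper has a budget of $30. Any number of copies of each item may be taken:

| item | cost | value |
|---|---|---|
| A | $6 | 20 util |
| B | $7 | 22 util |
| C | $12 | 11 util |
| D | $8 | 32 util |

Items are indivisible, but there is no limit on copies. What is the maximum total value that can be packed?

116 util

Best value-per-unit is D at 32/8; filling with it alone gives 3×32 = 96.
Optimal mix: 1×A + 3×D → cost 30, value 116.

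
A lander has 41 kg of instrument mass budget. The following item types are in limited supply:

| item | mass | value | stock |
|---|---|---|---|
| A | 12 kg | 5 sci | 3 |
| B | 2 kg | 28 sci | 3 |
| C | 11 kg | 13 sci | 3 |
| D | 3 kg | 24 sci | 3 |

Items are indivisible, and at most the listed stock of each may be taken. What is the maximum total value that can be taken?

182 sci

Best selections within mass 41 and stock limits:
- 3×B + 2×C + 3×D: mass 37, value 182
- 1×A + 3×B + 1×C + 3×D: mass 38, value 174
- 3×B + 1×C + 3×D: mass 26, value 169
- 2×A + 3×B + 3×D: mass 39, value 166
Best: 182 sci.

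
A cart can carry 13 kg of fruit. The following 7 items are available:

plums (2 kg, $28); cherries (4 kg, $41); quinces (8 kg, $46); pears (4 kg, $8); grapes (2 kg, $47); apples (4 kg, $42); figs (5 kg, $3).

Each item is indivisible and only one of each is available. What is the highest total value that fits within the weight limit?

Check high-value combinations within 13 kg:
- plums+cherries+grapes+apples: weight 2+4+2+4=12, value 28+41+47+42=158
- cherries+grapes+apples: weight 4+2+4=10, value 41+47+42=130
- plums+pears+grapes+apples: weight 2+4+2+4=12, value 28+8+47+42=125
- plums+cherries+pears+grapes: weight 2+4+4+2=12, value 28+41+8+47=124
Best: $158.

$158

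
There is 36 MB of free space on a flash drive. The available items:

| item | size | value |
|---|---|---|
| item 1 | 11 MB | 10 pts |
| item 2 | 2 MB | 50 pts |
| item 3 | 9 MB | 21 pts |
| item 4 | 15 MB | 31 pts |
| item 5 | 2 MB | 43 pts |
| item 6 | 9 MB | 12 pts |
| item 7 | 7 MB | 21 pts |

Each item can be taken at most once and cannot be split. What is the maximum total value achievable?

166 pts

Check high-value combinations within 36 MB:
- item 2+item 3+item 4+item 5+item 7: size 2+9+15+2+7=35, value 50+21+31+43+21=166
- item 2+item 4+item 5+item 6+item 7: size 2+15+2+9+7=35, value 50+31+43+12+21=157
- item 2+item 3+item 5+item 6+item 7: size 2+9+2+9+7=29, value 50+21+43+12+21=147
- item 2+item 4+item 5+item 7: size 2+15+2+7=26, value 50+31+43+21=145
Best: 166 pts.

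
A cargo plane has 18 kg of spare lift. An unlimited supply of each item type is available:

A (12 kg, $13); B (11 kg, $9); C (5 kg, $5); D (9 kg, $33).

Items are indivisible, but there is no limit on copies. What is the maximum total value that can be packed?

Best value-per-unit is D at 33/9, and filling with it alone uses weight 2×9=18. No mix of the others beats 2×33 = 66.

$66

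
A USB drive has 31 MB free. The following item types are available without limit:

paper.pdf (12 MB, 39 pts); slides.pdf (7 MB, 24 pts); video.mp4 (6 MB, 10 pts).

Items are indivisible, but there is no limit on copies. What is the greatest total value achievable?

102 pts

Best value-per-unit is slides.pdf at 24/7; filling with it alone gives 4×24 = 96.
Optimal mix: 2×paper.pdf + 1×slides.pdf → size 31, value 102.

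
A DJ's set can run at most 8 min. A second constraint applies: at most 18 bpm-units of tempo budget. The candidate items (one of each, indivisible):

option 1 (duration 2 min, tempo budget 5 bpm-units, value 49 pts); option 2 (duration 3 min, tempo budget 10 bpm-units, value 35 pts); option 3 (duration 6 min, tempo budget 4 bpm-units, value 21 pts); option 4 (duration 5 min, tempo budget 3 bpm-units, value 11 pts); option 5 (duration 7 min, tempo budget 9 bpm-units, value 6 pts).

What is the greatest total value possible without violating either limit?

84 pts

Feasible sets respecting both limits:
- option 1+option 2: duration 5, tempo budget 15, value 84
- option 1+option 3: duration 8, tempo budget 9, value 70
- option 1+option 4: duration 7, tempo budget 8, value 60
- option 1: duration 2, tempo budget 5, value 49
Best: 84 pts.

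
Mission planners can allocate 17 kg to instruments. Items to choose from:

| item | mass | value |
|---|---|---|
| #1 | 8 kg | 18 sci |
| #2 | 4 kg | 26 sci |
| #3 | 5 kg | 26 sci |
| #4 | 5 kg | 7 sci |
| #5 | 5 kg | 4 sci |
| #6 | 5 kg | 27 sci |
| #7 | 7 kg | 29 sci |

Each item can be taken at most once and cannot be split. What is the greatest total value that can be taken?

Check high-value combinations within 17 kg:
- #2+#6+#7: mass 4+5+7=16, value 26+27+29=82
- #3+#6+#7: mass 5+5+7=17, value 26+27+29=82
- #2+#3+#7: mass 4+5+7=16, value 26+26+29=81
Best: 82 sci.

82 sci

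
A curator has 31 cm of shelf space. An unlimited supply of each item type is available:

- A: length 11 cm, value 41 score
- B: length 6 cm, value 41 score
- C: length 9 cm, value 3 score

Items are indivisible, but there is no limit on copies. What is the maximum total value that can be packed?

205 score

Best value-per-unit is B at 41/6, and filling with it alone uses length 5×6=30. No mix of the others beats 5×41 = 205.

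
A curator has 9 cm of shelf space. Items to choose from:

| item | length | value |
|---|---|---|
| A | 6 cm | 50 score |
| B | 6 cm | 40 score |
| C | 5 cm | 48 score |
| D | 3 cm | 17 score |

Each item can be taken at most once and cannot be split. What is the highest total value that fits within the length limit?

67 score

Check high-value combinations within 9 cm:
- A+D: length 6+3=9, value 50+17=67
- C+D: length 5+3=8, value 48+17=65
- B+D: length 6+3=9, value 40+17=57
Best: 67 score.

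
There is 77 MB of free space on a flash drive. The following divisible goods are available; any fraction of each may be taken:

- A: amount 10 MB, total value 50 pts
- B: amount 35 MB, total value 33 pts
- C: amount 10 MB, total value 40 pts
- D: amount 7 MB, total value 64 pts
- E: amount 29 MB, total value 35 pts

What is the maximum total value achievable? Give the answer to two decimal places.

Take in order of value per unit:
- D (64/7 per unit): all 7 → value 64, running total 64.00
- A (50/10 per unit): all 10 → value 50, running total 114.00
- C (40/10 per unit): all 10 → value 40, running total 154.00
- E (35/29 per unit): all 29 → value 35, running total 189.00
- B (33/35 per unit): 21 of 35 → value 21×33/35 = 19.8000, running total 208.80
Total 208.80.

208.80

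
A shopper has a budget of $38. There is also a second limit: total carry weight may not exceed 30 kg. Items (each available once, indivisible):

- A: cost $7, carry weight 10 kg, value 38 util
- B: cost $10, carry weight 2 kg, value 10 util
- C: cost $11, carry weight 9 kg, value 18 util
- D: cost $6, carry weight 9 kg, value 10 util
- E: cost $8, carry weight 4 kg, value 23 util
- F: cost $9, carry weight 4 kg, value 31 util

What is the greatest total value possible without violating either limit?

110 util

Feasible sets respecting both limits:
- A+C+E+F: cost 35, carry weight 27, value 110
- A+B+E+F: cost 34, carry weight 20, value 102
- A+D+E+F: cost 30, carry weight 27, value 102
Best: 110 util.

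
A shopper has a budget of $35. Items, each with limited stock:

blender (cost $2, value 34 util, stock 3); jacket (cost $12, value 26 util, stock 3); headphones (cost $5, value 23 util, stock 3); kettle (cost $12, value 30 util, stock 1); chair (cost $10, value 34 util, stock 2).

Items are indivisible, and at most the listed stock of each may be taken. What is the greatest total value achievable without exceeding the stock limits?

205 util

Top feasible selections:
- 3×blender + 3×headphones + 1×chair: cost 31, value 205
- 3×blender + 3×headphones + 1×kettle: cost 33, value 201
- 3×blender + 1×jacket + 3×headphones: cost 33, value 197
Best: 205 util.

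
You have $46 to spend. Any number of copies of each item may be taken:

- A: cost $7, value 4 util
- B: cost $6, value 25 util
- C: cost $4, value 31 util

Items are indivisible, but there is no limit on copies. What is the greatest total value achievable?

341 util

Best value-per-unit is C at 31/4, and filling with it alone uses cost 11×4=44. No mix of the others beats 11×31 = 341.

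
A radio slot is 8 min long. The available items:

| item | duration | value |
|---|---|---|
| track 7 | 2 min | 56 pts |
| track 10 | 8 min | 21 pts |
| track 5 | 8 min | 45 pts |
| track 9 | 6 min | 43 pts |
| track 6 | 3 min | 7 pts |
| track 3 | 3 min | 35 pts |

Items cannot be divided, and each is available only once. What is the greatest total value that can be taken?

99 pts

Check high-value combinations within 8 min:
- track 7+track 9: duration 2+6=8, value 56+43=99
- track 7+track 6+track 3: duration 2+3+3=8, value 56+7+35=98
- track 7+track 3: duration 2+3=5, value 56+35=91
- track 7+track 6: duration 2+3=5, value 56+7=63
- track 7: duration 2, value 56
Best: 99 pts.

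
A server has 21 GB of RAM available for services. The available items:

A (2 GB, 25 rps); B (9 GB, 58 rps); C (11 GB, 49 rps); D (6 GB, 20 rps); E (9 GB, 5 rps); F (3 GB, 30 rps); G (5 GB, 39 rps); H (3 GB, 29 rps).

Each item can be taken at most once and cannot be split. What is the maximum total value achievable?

156 rps

Check high-value combinations within 21 GB:
- B+F+G+H: memory 9+3+5+3=20, value 58+30+39+29=156
- A+B+F+G: memory 2+9+3+5=19, value 25+58+30+39=152
- A+B+G+H: memory 2+9+5+3=19, value 25+58+39+29=151
- A+D+F+G+H: memory 2+6+3+5+3=19, value 25+20+30+39+29=143
Best: 156 rps.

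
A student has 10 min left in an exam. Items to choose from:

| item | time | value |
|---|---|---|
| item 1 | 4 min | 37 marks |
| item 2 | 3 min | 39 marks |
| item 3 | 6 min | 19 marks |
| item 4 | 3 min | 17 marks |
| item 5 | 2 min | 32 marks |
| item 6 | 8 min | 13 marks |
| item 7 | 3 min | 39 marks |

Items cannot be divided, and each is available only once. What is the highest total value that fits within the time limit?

115 marks

Check high-value combinations within 10 min:
- item 1+item 2+item 7: time 4+3+3=10, value 37+39+39=115
- item 2+item 5+item 7: time 3+2+3=8, value 39+32+39=110
- item 1+item 2+item 5: time 4+3+2=9, value 37+39+32=108
- item 1+item 5+item 7: time 4+2+3=9, value 37+32+39=108
- item 2+item 4+item 7: time 3+3+3=9, value 39+17+39=95
Best: 115 marks.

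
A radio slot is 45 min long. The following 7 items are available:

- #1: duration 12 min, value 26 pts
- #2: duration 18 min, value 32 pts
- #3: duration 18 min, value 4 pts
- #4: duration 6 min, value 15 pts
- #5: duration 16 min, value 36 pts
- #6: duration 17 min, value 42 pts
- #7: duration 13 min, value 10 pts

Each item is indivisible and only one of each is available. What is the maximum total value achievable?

104 pts

This is a 0/1 knapsack; check combinations near the capacity.
- #1+#5+#6: duration 12+16+17=45, value 26+36+42=104
- #4+#5+#6: duration 6+16+17=39, value 15+36+42=93
- #2+#4+#6: duration 18+6+17=41, value 32+15+42=89
Best: 104 pts.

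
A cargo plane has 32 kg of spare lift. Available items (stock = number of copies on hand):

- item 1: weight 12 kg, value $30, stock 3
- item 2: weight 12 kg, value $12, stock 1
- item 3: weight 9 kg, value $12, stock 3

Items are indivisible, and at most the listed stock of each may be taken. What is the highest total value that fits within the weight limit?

Best selections within weight 32 and stock limits:
- 2×item 1: weight 24, value 60
- 1×item 1 + 2×item 3: weight 30, value 54
- 1×item 1 + 1×item 3: weight 21, value 42
Best: $60.

$60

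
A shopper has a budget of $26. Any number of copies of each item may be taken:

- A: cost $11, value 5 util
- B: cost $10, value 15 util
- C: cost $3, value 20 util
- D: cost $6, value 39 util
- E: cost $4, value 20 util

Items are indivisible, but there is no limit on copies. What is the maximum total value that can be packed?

160 util

Best value-per-unit is C at 20/3, and filling with it alone uses cost 8×3=24. No mix of the others beats 8×20 = 160.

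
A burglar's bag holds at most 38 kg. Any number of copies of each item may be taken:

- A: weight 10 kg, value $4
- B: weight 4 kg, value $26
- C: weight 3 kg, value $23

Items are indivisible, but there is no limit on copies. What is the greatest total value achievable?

$282

Best value-per-unit is C at 23/3; filling with it alone gives 12×23 = 276.
Optimal mix: 2×B + 10×C → weight 38, value 282.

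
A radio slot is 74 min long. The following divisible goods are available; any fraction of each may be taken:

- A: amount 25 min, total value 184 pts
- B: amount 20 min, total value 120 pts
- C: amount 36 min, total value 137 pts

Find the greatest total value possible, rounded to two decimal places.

Take in order of value per unit:
- A (184/25 per unit): all 25 → value 184, running total 184.00
- B (120/20 per unit): all 20 → value 120, running total 304.00
- C (137/36 per unit): 29 of 36 → value 29×137/36 = 110.3611, running total 414.36
Total 414.36.

414.36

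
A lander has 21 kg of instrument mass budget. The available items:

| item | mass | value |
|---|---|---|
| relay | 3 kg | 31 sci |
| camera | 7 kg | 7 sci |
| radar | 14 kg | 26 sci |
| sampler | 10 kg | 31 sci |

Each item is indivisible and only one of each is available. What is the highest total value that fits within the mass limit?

69 sci

Check high-value combinations within 21 kg:
- relay+camera+sampler: mass 3+7+10=20, value 31+7+31=69
- relay+sampler: mass 3+10=13, value 31+31=62
- relay+radar: mass 3+14=17, value 31+26=57
- relay+camera: mass 3+7=10, value 31+7=38
- camera+sampler: mass 7+10=17, value 7+31=38
Best: 69 sci.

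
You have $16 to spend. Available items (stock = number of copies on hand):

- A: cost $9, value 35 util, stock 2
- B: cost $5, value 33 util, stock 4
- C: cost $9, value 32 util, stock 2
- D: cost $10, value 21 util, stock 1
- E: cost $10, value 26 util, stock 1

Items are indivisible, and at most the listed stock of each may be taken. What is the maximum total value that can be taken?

99 util

Top feasible selections:
- 3×B: cost 15, value 99
- 1×A + 1×B: cost 14, value 68
- 2×B: cost 10, value 66
- 1×B + 1×C: cost 14, value 65
Best: 99 util.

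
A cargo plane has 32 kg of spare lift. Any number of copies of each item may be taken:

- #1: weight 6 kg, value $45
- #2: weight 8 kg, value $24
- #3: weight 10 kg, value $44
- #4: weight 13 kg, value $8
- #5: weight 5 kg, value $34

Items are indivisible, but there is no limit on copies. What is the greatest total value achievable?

$226

Best value-per-unit is #1 at 45/6; filling with it alone gives 5×45 = 225.
Optimal mix: 2×#1 + 4×#5 → weight 32, value 226.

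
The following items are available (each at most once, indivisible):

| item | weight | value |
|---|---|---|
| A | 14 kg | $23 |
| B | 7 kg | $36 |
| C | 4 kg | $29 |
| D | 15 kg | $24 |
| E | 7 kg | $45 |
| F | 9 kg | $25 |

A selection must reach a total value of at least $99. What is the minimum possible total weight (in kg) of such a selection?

18

Subsets with value ≥ 99, sorted by total weight:
- B+C+E: weight 18, value 110
- C+E+F: weight 20, value 99
- B+E+F: weight 23, value 106
- B+C+E+F: weight 27, value 135
Minimum weight: 18 kg.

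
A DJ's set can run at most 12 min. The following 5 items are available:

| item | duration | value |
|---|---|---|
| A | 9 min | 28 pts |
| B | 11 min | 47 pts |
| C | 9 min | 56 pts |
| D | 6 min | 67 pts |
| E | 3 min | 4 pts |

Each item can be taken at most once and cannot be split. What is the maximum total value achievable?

This is a 0/1 knapsack; check combinations near the capacity.
- D+E: duration 6+3=9, value 67+4=71
- D: duration 6, value 67
- C+E: duration 9+3=12, value 56+4=60
Best: 71 pts.

71 pts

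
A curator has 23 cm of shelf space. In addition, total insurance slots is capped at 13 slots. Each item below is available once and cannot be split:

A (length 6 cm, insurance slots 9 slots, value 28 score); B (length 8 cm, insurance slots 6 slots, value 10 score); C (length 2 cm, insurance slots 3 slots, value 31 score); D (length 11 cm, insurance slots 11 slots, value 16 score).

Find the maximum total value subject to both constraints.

59 score

Feasible sets respecting both limits:
- A+C: length 8, insurance slots 12, value 59
- B+C: length 10, insurance slots 9, value 41
- C: length 2, insurance slots 3, value 31
Best: 59 score.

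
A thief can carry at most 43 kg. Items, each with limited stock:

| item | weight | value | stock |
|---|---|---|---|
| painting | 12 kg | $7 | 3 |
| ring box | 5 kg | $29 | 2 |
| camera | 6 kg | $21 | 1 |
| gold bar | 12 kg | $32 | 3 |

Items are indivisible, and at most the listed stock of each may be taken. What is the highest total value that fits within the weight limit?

Best selections within weight 43 and stock limits:
- 2×ring box + 1×camera + 2×gold bar: weight 40, value 143
- 1×ring box + 3×gold bar: weight 41, value 125
Best: $143.

$143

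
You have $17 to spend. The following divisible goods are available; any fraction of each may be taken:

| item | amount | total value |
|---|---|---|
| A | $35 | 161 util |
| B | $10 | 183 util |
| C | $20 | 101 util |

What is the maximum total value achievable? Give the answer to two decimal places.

Take in order of value per unit:
- B (183/10 per unit): all 10 → value 183, running total 183.00
- C (101/20 per unit): 7 of 20 → value 7×101/20 = 35.3500, running total 218.35
Total 218.35.

218.35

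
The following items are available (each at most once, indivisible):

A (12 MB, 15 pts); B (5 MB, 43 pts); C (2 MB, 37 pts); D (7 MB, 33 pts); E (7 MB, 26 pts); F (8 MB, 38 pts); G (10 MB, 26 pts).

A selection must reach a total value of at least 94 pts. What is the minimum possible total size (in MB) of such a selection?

Subsets with value ≥ 94, sorted by total size:
- B+C+D: size 14, value 113
- B+C+E: size 14, value 106
Minimum size: 14 MB.

14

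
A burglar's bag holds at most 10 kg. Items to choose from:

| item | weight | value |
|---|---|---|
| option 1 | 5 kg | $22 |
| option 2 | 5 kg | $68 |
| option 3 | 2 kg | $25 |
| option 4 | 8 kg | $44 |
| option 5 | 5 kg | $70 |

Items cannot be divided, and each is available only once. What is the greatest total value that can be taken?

$138

This is a 0/1 knapsack; check combinations near the capacity.
- option 2+option 5: weight 5+5=10, value 68+70=138
- option 3+option 5: weight 2+5=7, value 25+70=95
- option 2+option 3: weight 5+2=7, value 68+25=93
- option 1+option 5: weight 5+5=10, value 22+70=92
- option 1+option 2: weight 5+5=10, value 22+68=90
Best: $138.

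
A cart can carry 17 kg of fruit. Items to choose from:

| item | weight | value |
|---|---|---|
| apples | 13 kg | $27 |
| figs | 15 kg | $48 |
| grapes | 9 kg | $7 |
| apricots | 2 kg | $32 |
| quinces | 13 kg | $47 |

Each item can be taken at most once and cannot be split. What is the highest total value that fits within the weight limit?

$80

Check high-value combinations within 17 kg:
- figs+apricots: weight 15+2=17, value 48+32=80
- apricots+quinces: weight 2+13=15, value 32+47=79
- apples+apricots: weight 13+2=15, value 27+32=59
- figs: weight 15, value 48
- quinces: weight 13, value 47
Best: $80.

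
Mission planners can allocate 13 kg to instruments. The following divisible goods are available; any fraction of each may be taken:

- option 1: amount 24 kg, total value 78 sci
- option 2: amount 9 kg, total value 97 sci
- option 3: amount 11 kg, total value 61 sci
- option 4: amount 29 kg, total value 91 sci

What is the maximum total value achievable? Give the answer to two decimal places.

119.18

Take in order of value per unit:
- option 2 (97/9 per unit): all 9 → value 97, running total 97.00
- option 3 (61/11 per unit): 4 of 11 → value 4×61/11 = 22.1818, running total 119.18
Total 119.18.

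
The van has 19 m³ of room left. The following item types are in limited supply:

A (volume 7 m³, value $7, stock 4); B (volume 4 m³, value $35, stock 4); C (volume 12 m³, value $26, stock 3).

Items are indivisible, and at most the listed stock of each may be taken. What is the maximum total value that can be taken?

$140

Best selections within volume 19 and stock limits:
- 4×B: volume 16, value 140
- 1×A + 3×B: volume 19, value 112
- 3×B: volume 12, value 105
Best: $140.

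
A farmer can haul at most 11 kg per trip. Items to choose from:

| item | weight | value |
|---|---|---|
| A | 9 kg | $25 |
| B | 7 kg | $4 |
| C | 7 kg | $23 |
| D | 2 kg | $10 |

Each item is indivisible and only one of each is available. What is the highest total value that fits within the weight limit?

This is a 0/1 knapsack; check combinations near the capacity.
- A+D: weight 9+2=11, value 25+10=35
- C+D: weight 7+2=9, value 23+10=33
- A: weight 9, value 25
- C: weight 7, value 23
- B+D: weight 7+2=9, value 4+10=14
Best: $35.

$35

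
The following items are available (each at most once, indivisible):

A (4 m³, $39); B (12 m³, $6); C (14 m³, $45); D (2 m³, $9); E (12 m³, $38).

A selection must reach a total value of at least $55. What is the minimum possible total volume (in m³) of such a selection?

Subsets with value ≥ 55, sorted by total volume:
- A+E: volume 16, value 77
- A+D+E: volume 18, value 86
- A+C: volume 18, value 84
- A+C+D: volume 20, value 93
Minimum volume: 16 m³.

16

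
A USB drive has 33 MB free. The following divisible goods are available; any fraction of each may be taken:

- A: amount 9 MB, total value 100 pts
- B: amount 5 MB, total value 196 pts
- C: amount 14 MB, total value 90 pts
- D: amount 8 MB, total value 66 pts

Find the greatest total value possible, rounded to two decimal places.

Take in order of value per unit:
- B (196/5 per unit): all 5 → value 196, running total 196.00
- A (100/9 per unit): all 9 → value 100, running total 296.00
- D (66/8 per unit): all 8 → value 66, running total 362.00
- C (90/14 per unit): 11 of 14 → value 11×90/14 = 70.7143, running total 432.71
Total 432.71.

432.71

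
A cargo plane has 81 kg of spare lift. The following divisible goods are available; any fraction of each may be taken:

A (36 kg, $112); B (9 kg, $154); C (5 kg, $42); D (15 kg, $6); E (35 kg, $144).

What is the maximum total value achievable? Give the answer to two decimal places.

Take in order of value per unit:
- B (154/9 per unit): all 9 → value 154, running total 154.00
- C (42/5 per unit): all 5 → value 42, running total 196.00
- E (144/35 per unit): all 35 → value 144, running total 340.00
- A (112/36 per unit): 32 of 36 → value 32×112/36 = 99.5556, running total 439.56
Total 439.56.

439.56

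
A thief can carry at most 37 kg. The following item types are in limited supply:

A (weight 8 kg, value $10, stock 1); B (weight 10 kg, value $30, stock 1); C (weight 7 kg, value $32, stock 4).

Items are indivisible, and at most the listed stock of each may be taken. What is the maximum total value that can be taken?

Top feasible selections:
- 1×A + 4×C: weight 36, value 138
- 4×C: weight 28, value 128
- 1×B + 3×C: weight 31, value 126
- 1×A + 3×C: weight 29, value 106
Best: $138.

$138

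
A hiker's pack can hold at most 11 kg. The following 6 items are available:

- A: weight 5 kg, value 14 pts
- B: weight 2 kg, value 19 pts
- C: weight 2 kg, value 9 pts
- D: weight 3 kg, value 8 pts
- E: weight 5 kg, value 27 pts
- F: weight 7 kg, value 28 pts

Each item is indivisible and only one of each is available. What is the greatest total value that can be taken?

56 pts

Check high-value combinations within 11 kg:
- B+C+F: weight 2+2+7=11, value 19+9+28=56
- B+C+E: weight 2+2+5=9, value 19+9+27=55
- B+D+E: weight 2+3+5=10, value 19+8+27=54
- B+F: weight 2+7=9, value 19+28=47
Best: 56 pts.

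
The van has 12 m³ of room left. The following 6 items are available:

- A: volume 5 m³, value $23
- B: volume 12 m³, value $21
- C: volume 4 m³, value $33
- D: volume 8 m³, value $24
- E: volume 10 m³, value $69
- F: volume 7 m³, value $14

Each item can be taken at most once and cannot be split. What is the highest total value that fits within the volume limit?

$69

This is a 0/1 knapsack; check combinations near the capacity.
- E: volume 10, value 69
- C+D: volume 4+8=12, value 33+24=57
- A+C: volume 5+4=9, value 23+33=56
Best: $69.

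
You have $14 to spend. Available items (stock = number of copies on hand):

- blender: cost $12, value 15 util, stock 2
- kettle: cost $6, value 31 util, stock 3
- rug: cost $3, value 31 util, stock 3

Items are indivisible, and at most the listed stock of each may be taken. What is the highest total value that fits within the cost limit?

Top feasible selections:
- 3×rug: cost 9, value 93
- 1×kettle + 2×rug: cost 12, value 93
Best: 93 util.

93 util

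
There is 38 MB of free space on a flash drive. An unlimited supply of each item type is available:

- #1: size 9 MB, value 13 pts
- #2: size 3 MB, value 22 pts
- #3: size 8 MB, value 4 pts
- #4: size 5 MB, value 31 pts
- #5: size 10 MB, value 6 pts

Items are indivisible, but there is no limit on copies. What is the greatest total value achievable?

Best value-per-unit is #2 at 22/3; filling with it alone gives 12×22 = 264.
Optimal mix: 11×#2 + 1×#4 → size 38, value 273.

273 pts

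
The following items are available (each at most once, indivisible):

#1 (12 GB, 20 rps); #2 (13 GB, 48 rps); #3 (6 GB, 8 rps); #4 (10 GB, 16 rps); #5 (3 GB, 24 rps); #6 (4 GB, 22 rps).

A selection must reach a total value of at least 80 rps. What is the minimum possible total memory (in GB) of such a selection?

20

Subsets with value ≥ 80, sorted by total memory:
- #2+#5+#6: memory 20, value 94
- #2+#3+#5: memory 22, value 80
- #2+#3+#5+#6: memory 26, value 102
- #2+#4+#5: memory 26, value 88
Minimum memory: 20 GB.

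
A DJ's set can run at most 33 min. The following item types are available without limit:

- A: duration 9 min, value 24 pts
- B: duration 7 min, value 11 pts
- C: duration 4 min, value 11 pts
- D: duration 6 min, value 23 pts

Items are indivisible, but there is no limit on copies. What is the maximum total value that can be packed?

116 pts

Best value-per-unit is D at 23/6; filling with it alone gives 5×23 = 115.
Optimal mix: 1×A + 4×D → duration 33, value 116.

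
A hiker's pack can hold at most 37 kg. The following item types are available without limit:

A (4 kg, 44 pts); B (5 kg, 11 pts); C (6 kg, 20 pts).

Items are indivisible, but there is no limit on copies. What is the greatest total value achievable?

396 pts

Best value-per-unit is A at 44/4, and filling with it alone uses weight 9×4=36. No mix of the others beats 9×44 = 396.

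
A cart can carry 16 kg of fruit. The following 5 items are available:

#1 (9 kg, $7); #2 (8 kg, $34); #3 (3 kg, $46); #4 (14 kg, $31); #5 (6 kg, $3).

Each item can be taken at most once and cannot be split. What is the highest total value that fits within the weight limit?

Check high-value combinations within 16 kg:
- #2+#3: weight 8+3=11, value 34+46=80
- #1+#3: weight 9+3=12, value 7+46=53
- #3+#5: weight 3+6=9, value 46+3=49
Best: $80.

$80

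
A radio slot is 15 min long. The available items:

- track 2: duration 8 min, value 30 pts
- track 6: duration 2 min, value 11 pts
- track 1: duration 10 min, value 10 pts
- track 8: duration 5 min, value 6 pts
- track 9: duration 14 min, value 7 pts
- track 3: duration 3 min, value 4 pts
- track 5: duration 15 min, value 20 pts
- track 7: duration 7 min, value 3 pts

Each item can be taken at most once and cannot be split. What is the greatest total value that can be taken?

This is a 0/1 knapsack; check combinations near the capacity.
- track 2+track 6+track 8: duration 8+2+5=15, value 30+11+6=47
- track 2+track 6+track 3: duration 8+2+3=13, value 30+11+4=45
- track 2+track 6: duration 8+2=10, value 30+11=41
- track 2+track 8: duration 8+5=13, value 30+6=36
Best: 47 pts.

47 pts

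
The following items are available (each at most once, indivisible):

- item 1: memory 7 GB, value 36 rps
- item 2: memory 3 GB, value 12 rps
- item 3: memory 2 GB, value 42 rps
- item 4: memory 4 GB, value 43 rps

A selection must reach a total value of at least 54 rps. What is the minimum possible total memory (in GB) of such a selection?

5

Subsets with value ≥ 54, sorted by total memory:
- item 2+item 3: memory 5, value 54
- item 3+item 4: memory 6, value 85
- item 2+item 4: memory 7, value 55
- item 2+item 3+item 4: memory 9, value 97
Minimum memory: 5 GB.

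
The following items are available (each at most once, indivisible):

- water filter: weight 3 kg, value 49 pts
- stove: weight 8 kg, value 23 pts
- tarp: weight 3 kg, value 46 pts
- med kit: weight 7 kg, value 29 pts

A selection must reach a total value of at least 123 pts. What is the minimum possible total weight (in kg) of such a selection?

Subsets with value ≥ 123, sorted by total weight:
- water filter+tarp+med kit: weight 13, value 124
- water filter+stove+tarp+med kit: weight 21, value 147
Minimum weight: 13 kg.

13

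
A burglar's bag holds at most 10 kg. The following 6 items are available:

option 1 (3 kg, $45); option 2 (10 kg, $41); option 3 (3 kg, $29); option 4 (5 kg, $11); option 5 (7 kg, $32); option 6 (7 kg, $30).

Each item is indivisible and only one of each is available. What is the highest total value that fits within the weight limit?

This is a 0/1 knapsack; check combinations near the capacity.
- option 1+option 5: weight 3+7=10, value 45+32=77
- option 1+option 6: weight 3+7=10, value 45+30=75
- option 1+option 3: weight 3+3=6, value 45+29=74
Best: $77.

$77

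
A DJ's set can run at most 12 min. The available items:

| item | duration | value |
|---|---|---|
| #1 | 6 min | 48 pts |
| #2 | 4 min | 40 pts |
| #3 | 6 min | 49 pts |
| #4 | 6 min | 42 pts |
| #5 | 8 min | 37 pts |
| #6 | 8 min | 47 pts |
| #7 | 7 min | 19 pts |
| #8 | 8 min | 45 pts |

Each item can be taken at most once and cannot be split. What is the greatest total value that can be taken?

Check high-value combinations within 12 min:
- #1+#3: duration 6+6=12, value 48+49=97
- #3+#4: duration 6+6=12, value 49+42=91
- #1+#4: duration 6+6=12, value 48+42=90
- #2+#3: duration 4+6=10, value 40+49=89
- #1+#2: duration 6+4=10, value 48+40=88
Best: 97 pts.

97 pts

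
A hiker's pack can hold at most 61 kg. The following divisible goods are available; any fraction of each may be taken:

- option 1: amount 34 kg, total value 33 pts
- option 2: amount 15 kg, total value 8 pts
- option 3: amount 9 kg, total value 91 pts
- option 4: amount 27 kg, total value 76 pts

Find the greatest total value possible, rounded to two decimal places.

191.26

Take in order of value per unit:
- option 3 (91/9 per unit): all 9 → value 91, running total 91.00
- option 4 (76/27 per unit): all 27 → value 76, running total 167.00
- option 1 (33/34 per unit): 25 of 34 → value 25×33/34 = 24.2647, running total 191.26
Total 191.26.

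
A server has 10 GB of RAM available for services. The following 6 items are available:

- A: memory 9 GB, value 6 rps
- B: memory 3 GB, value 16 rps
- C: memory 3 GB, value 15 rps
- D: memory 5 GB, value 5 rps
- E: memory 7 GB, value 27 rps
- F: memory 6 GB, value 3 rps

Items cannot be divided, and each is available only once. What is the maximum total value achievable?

Check high-value combinations within 10 GB:
- B+E: memory 3+7=10, value 16+27=43
- C+E: memory 3+7=10, value 15+27=42
- B+C: memory 3+3=6, value 16+15=31
- E: memory 7, value 27
Best: 43 rps.

43 rps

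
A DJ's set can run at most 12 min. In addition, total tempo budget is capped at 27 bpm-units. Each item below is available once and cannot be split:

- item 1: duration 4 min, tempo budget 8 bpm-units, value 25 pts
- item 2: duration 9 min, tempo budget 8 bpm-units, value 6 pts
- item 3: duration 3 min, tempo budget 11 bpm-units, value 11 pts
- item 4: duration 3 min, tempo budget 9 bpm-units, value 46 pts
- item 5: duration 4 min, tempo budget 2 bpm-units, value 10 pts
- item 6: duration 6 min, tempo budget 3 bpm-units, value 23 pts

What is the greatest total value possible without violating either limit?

Feasible sets respecting both limits:
- item 1+item 4+item 5: duration 11, tempo budget 19, value 81
- item 3+item 4+item 6: duration 12, tempo budget 23, value 80
- item 1+item 4: duration 7, tempo budget 17, value 71
- item 4+item 6: duration 9, tempo budget 12, value 69
Best: 81 pts.

81 pts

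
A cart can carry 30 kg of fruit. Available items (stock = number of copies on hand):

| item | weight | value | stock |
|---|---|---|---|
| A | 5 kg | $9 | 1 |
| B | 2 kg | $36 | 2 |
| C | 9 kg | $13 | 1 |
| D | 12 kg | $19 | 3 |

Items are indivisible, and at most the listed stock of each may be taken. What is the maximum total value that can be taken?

$113

Best selections within weight 30 and stock limits:
- 1×A + 2×B + 1×C + 1×D: weight 30, value 113
- 2×B + 2×D: weight 28, value 110
- 2×B + 1×C + 1×D: weight 25, value 104
Best: $113.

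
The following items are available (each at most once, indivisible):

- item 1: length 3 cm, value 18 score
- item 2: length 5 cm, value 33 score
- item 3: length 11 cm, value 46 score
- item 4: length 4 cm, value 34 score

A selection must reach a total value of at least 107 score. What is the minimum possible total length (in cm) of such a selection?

20

Subsets with value ≥ 107, sorted by total length:
- item 2+item 3+item 4: length 20, value 113
- item 1+item 2+item 3+item 4: length 23, value 131
Minimum length: 20 cm.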